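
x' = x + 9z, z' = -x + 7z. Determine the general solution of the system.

Coefficient matrix A = [[1, 9], [-1, 7]].
Characteristic polynomial det(A - λI) = λ^2 - 8λ + 16 = 0.
Single eigenvalue λ = 4 with algebraic multiplicity 2.
Eigenvector v = (-3,-1); generalized eigenvector w with (A-λI)w=v is (1,0).
General solution: e^(4t)[c_1·v + c_2·(t·v + w)].

x(t) = -3c_1e^(4t) - 3c_2te^(4t) + c_2e^(4t), z(t) = -c_1e^(4t) - c_2te^(4t)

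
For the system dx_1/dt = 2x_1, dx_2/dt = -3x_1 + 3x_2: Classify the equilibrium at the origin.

A = [[2,0],[-3,3]]; det(A-λI) = λ^2 - 5λ + 6.
λ = 3, 2: both positive.

unstable node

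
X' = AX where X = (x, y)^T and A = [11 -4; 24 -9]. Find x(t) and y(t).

Coefficient matrix A = [[11, -4], [24, -9]].
Characteristic polynomial det(A - λI) = λ^2 - 2λ - 3 = 0.
Eigenvalues λ = -1, 3.
For λ=-1: (A-λI) row 1 is [12, -4], so an eigenvector is (-1, -3).
For λ=3: (A-λI) row 1 is [8, -4], so an eigenvector is (-1, -2).
General solution: C_1e^(-t)(-1,-3) + C_2e^(3t)(-1,-2).

x(t) = -C_1e^(-t) - C_2e^(3t), y(t) = -3C_1e^(-t) - 2C_2e^(3t)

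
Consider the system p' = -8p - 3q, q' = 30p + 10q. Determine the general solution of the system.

p(t) = c_1e^(t)cos(3t) + c_2e^(t)sin(3t), q(t) = c_1e^(t)sin(3t) - 3c_1e^(t)cos(3t) - 3c_2e^(t)sin(3t) - c_2e^(t)cos(3t)

Coefficient matrix A = [[-8, -3], [30, 10]].
Characteristic polynomial det(A - λI) = λ^2 - 2λ + 10 = 0.
Eigenvalues λ = 1 ± 3i (complex conjugate pair).
For λ=1+3i: an eigenvector is (1,-3) - i(0,1) = (1, -3 - i).
A real fundamental pair from Re and Im of e^((1+3i)t)v: X_1 = e^(t)(cos(3t)·(1,-3) + sin(3t)·(0,1)), X_2 = e^(t)(sin(3t)·(1,-3) - cos(3t)·(0,1)).
General solution: c_1X_1 + c_2X_2.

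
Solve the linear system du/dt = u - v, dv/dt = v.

Coefficient matrix A = [[1, -1], [0, 1]].
Characteristic polynomial det(A - λI) = λ^2 - 2λ + 1 = 0.
Single eigenvalue λ = 1 with algebraic multiplicity 2.
Eigenvector v = (-1,0); generalized eigenvector w with (A-λI)w=v is (-1,1).
General solution: e^(t)[c_1·v + c_2·(t·v + w)].

u(t) = -c_1e^(t) - c_2te^(t) - c_2e^(t), v(t) = c_2e^(t)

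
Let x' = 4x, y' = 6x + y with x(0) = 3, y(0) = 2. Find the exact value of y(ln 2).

88

A = [[4,0],[6,1]]; eigenvalues λ = 4, 1.
Eigenvectors: (1,2) for λ=4, (0,1) for λ=1.
From the initial condition, c_1 = 3, c_2 = -4.
y(ln 2) = (3)(2^4)(2) + (-4)(2^1)(1) = 88.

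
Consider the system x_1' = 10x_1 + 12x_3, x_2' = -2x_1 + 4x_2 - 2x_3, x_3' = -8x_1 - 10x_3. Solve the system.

Coefficient matrix A = [[10, 0, 12], [-2, 4, -2], [-8, 0, -10]].
det(A - λI) = 0 gives eigenvalues λ = 2, 4, -2.
For λ=2: eigenvector (3,1,-2).
For λ=4: eigenvector (0,1,0).
For λ=-2: eigenvector (-1,0,1).
General solution: c_1e^(2t)(3,1,-2) + c_2e^(4t)(0,1,0) + c_3e^(-2t)(-1,0,1).

x_1(t) = 3c_1e^(2t) - c_3e^(-2t), x_2(t) = c_1e^(2t) + c_2e^(4t), x_3(t) = -2c_1e^(2t) + c_3e^(-2t)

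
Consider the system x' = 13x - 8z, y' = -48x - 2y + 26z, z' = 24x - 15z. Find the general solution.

x(t) = C_2e^(-3t) - 2C_3e^(t), y(t) = C_1e^(-2t) - 4C_2e^(-3t) + 6C_3e^(t), z(t) = 2C_2e^(-3t) - 3C_3e^(t)

Coefficient matrix A = [[13, 0, -8], [-48, -2, 26], [24, 0, -15]].
det(A - λI) = 0 gives eigenvalues λ = -2, -3, 1.
For λ=-2: eigenvector (0,1,0).
For λ=-3: eigenvector (1,-4,2).
For λ=1: eigenvector (-2,6,-3).
General solution: C_1e^(-2t)(0,1,0) + C_2e^(-3t)(1,-4,2) + C_3e^(t)(-2,6,-3).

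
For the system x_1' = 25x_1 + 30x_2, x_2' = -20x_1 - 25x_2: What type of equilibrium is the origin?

saddle

A = [[25,30],[-20,-25]]; det(A-λI) = λ^2 - 25.
λ = -5, 5: opposite signs.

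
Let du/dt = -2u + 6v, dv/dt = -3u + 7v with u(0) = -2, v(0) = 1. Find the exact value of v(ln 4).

A = [[-2,6],[-3,7]]; eigenvalues λ = 4, 1.
Eigenvectors: (1,1) for λ=4, (-2,-1) for λ=1.
From the initial condition, c_1 = 4, c_2 = 3.
v(ln 4) = (4)(4^4)(1) + (3)(4^1)(-1) = 1012.

1012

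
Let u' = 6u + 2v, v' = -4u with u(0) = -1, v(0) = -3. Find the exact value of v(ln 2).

A = [[6,2],[-4,0]]; eigenvalues λ = 4, 2.
Eigenvectors: (1,-1) for λ=4, (1,-2) for λ=2.
From the initial condition, c_1 = -5, c_2 = 4.
v(ln 2) = (-5)(2^4)(-1) + (4)(2^2)(-2) = 48.

48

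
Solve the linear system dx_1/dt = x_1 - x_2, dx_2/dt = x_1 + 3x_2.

Coefficient matrix A = [[1, -1], [1, 3]].
Characteristic polynomial det(A - λI) = λ^2 - 4λ + 4 = 0.
Single eigenvalue λ = 2 with algebraic multiplicity 2.
Eigenvector v = (-1,1); generalized eigenvector w with (A-λI)w=v is (0,1).
General solution: e^(2t)[c_1·v + c_2·(t·v + w)].

x_1(t) = -c_1e^(2t) - c_2te^(2t), x_2(t) = c_1e^(2t) + c_2te^(2t) + c_2e^(2t)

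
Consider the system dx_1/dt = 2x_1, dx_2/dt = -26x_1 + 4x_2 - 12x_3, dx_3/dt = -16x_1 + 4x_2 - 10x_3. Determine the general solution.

x_1(t) = c_1e^(2t), x_2(t) = -5c_1e^(2t) + 2c_2e^(-2t) - 3c_3e^(-4t), x_3(t) = -3c_1e^(2t) + c_2e^(-2t) - 2c_3e^(-4t)

Coefficient matrix A = [[2, 0, 0], [-26, 4, -12], [-16, 4, -10]].
det(A - λI) = 0 gives eigenvalues λ = 2, -2, -4.
For λ=2: eigenvector (1,-5,-3).
For λ=-2: eigenvector (0,2,1).
For λ=-4: eigenvector (0,-3,-2).
General solution: c_1e^(2t)(1,-5,-3) + c_2e^(-2t)(0,2,1) + c_3e^(-4t)(0,-3,-2).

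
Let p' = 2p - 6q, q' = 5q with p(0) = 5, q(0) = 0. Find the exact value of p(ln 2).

20

A = [[2,-6],[0,5]]; eigenvalues λ = 5, 2.
Eigenvectors: (-2,1) for λ=5, (-1,0) for λ=2.
From the initial condition, c_1 = 0, c_2 = -5.
p(ln 2) = (0)(2^5)(-2) + (-5)(2^2)(-1) = 20.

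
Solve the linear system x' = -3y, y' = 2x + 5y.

Coefficient matrix A = [[0, -3], [2, 5]].
Characteristic polynomial det(A - λI) = λ^2 - 5λ + 6 = 0.
Eigenvalues λ = 3, 2.
For λ=3: (A-λI) row 1 is [-3, -3], so an eigenvector is (-1, 1).
For λ=2: (A-λI) row 1 is [-2, -3], so an eigenvector is (3, -2).
General solution: c_1e^(3t)(-1,1) + c_2e^(2t)(3,-2).

x(t) = -c_1e^(3t) + 3c_2e^(2t), y(t) = c_1e^(3t) - 2c_2e^(2t)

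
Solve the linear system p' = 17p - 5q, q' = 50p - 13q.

Coefficient matrix A = [[17, -5], [50, -13]].
Characteristic polynomial det(A - λI) = λ^2 - 4λ + 29 = 0.
Eigenvalues λ = 2 ± 5i (complex conjugate pair).
For λ=2+5i: an eigenvector is (0,-1) - i(1,3) = (0 - i, -1 - 3i).
A real fundamental pair from Re and Im of e^((2+5i)t)v: X_1 = e^(2t)(cos(5t)·(0,-1) + sin(5t)·(1,3)), X_2 = e^(2t)(sin(5t)·(0,-1) - cos(5t)·(1,3)).
General solution: C_1X_1 + C_2X_2.

p(t) = C_1e^(2t)sin(5t) - C_2e^(2t)cos(5t), q(t) = 3C_1e^(2t)sin(5t) - C_1e^(2t)cos(5t) - C_2e^(2t)sin(5t) - 3C_2e^(2t)cos(5t)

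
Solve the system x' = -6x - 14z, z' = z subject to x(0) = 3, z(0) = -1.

Coefficient matrix A = [[-6, -14], [0, 1]].
Characteristic polynomial det(A - λI) = λ^2 + 5λ - 6 = 0.
Eigenvalues λ = -6, 1.
For λ=-6: (A-λI) row 1 is [0, -14], so an eigenvector is (1, 0).
For λ=1: (A-λI) row 1 is [-7, -14], so an eigenvector is (2, -1).
General solution: C_1e^(-6t)(1,0) + C_2e^(t)(2,-1).
Applying x(0)=3, z(0)=-1 gives C_1=1, C_2=1.

x(t) = 2e^(t) + e^(-6t), z(t) = -e^(t)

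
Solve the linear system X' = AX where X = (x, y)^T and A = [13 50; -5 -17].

Coefficient matrix A = [[13, 50], [-5, -17]].
Characteristic polynomial det(A - λI) = λ^2 + 4λ + 29 = 0.
Eigenvalues λ = -2 ± 5i (complex conjugate pair).
For λ=-2+5i: an eigenvector is (-3,1) - i(1,0) = (-3 - i, 1).
A real fundamental pair from Re and Im of e^((-2+5i)t)v: X_1 = e^(-2t)(cos(5t)·(-3,1) + sin(5t)·(1,0)), X_2 = e^(-2t)(sin(5t)·(-3,1) - cos(5t)·(1,0)).
General solution: K_1X_1 + K_2X_2.

x(t) = K_1e^(-2t)sin(5t) - 3K_1e^(-2t)cos(5t) - 3K_2e^(-2t)sin(5t) - K_2e^(-2t)cos(5t), y(t) = K_1e^(-2t)cos(5t) + K_2e^(-2t)sin(5t)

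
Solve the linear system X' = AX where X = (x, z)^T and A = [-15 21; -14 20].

x(t) = C_1e^(6t) - 3C_2e^(-t), z(t) = C_1e^(6t) - 2C_2e^(-t)

Coefficient matrix A = [[-15, 21], [-14, 20]].
Characteristic polynomial det(A - λI) = λ^2 - 5λ - 6 = 0.
Eigenvalues λ = 6, -1.
For λ=6: (A-λI) row 1 is [-21, 21], so an eigenvector is (1, 1).
For λ=-1: (A-λI) row 1 is [-14, 21], so an eigenvector is (-3, -2).
General solution: C_1e^(6t)(1,1) + C_2e^(-t)(-3,-2).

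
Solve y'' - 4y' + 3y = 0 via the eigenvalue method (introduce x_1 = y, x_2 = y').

y(t) = K_1e^(t) + K_2e^(3t)

Let x_1 = y, x_2 = y'. Then x_1' = x_2 and x_2' = -3x_1 + 4x_2.
A = [[0,1],[-3,4]]; det(A-λI) = λ^2 - 4λ + 3.
Eigenvalues λ = 1, 3 with eigenvectors (1,1), (1,3).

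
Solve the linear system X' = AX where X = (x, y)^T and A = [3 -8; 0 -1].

Coefficient matrix A = [[3, -8], [0, -1]].
Characteristic polynomial det(A - λI) = λ^2 - 2λ - 3 = 0.
Eigenvalues λ = 3, -1.
For λ=3: (A-λI) row 1 is [0, -8], so an eigenvector is (-1, 0).
For λ=-1: (A-λI) row 1 is [4, -8], so an eigenvector is (2, 1).
General solution: c_1e^(3t)(-1,0) + c_2e^(-t)(2,1).

x(t) = -c_1e^(3t) + 2c_2e^(-t), y(t) = c_2e^(-t)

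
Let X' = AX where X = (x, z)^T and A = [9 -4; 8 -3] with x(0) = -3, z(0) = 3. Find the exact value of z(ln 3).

A = [[9,-4],[8,-3]]; eigenvalues λ = 5, 1.
Eigenvectors: (1,1) for λ=5, (1,2) for λ=1.
From the initial condition, c_1 = -9, c_2 = 6.
z(ln 3) = (-9)(3^5)(1) + (6)(3^1)(2) = -2151.

-2151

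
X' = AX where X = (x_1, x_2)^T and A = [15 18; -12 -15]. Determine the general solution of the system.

x_1(t) = 3K_1e^(3t) - K_2e^(-3t), x_2(t) = -2K_1e^(3t) + K_2e^(-3t)

Coefficient matrix A = [[15, 18], [-12, -15]].
Characteristic polynomial det(A - λI) = λ^2 - 9 = 0.
Eigenvalues λ = 3, -3.
For λ=3: (A-λI) row 1 is [12, 18], so an eigenvector is (3, -2).
For λ=-3: (A-λI) row 1 is [18, 18], so an eigenvector is (-1, 1).
General solution: K_1e^(3t)(3,-2) + K_2e^(-3t)(-1,1).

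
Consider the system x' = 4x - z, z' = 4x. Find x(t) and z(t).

x(t) = c_1e^(2t) + c_2te^(2t) - c_2e^(2t), z(t) = 2c_1e^(2t) + 2c_2te^(2t) - 3c_2e^(2t)

Coefficient matrix A = [[4, -1], [4, 0]].
Characteristic polynomial det(A - λI) = λ^2 - 4λ + 4 = 0.
Single eigenvalue λ = 2 with algebraic multiplicity 2.
Eigenvector v = (1,2); generalized eigenvector w with (A-λI)w=v is (-1,-3).
General solution: e^(2t)[c_1·v + c_2·(t·v + w)].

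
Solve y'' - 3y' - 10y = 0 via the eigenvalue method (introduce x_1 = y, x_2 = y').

y(t) = c_1e^(-2t) + c_2e^(5t)

Let x_1 = y, x_2 = y'. Then x_1' = x_2 and x_2' = 10x_1 + 3x_2.
A = [[0,1],[10,3]]; det(A-λI) = λ^2 - 3λ - 10.
Eigenvalues λ = -2, 5 with eigenvectors (1,-2), (1,5).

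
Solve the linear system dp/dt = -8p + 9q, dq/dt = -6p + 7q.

Coefficient matrix A = [[-8, 9], [-6, 7]].
Characteristic polynomial det(A - λI) = λ^2 + λ - 2 = 0.
Eigenvalues λ = -2, 1.
For λ=-2: (A-λI) row 1 is [-6, 9], so an eigenvector is (-3, -2).
For λ=1: (A-λI) row 1 is [-9, 9], so an eigenvector is (-1, -1).
General solution: c_1e^(-2t)(-3,-2) + c_2e^(t)(-1,-1).

p(t) = -3c_1e^(-2t) - c_2e^(t), q(t) = -2c_1e^(-2t) - c_2e^(t)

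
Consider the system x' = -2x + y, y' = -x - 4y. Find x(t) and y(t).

Coefficient matrix A = [[-2, 1], [-1, -4]].
Characteristic polynomial det(A - λI) = λ^2 + 6λ + 9 = 0.
Single eigenvalue λ = -3 with algebraic multiplicity 2.
Eigenvector v = (-1,1); generalized eigenvector w with (A-λI)w=v is (2,-3).
General solution: e^(-3t)[C_1·v + C_2·(t·v + w)].

x(t) = -C_1e^(-3t) - C_2te^(-3t) + 2C_2e^(-3t), y(t) = C_1e^(-3t) + C_2te^(-3t) - 3C_2e^(-3t)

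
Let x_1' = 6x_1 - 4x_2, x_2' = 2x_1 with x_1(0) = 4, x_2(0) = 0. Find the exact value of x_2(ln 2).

A = [[6,-4],[2,0]]; eigenvalues λ = 4, 2.
Eigenvectors: (-2,-1) for λ=4, (-1,-1) for λ=2.
From the initial condition, c_1 = -4, c_2 = 4.
x_2(ln 2) = (-4)(2^4)(-1) + (4)(2^2)(-1) = 48.

48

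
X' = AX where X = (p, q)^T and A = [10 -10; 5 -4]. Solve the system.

Coefficient matrix A = [[10, -10], [5, -4]].
Characteristic polynomial det(A - λI) = λ^2 - 6λ + 10 = 0.
Eigenvalues λ = 3 ± i (complex conjugate pair).
For λ=3+i: an eigenvector is (3,2) - i(1,1) = (3 - i, 2 - i).
A real fundamental pair from Re and Im of e^((3+i)t)v: X_1 = e^(3t)(cos(t)·(3,2) + sin(t)·(1,1)), X_2 = e^(3t)(sin(t)·(3,2) - cos(t)·(1,1)).
General solution: c_1X_1 + c_2X_2.

p(t) = c_1e^(3t)sin(t) + 3c_1e^(3t)cos(t) + 3c_2e^(3t)sin(t) - c_2e^(3t)cos(t), q(t) = c_1e^(3t)sin(t) + 2c_1e^(3t)cos(t) + 2c_2e^(3t)sin(t) - c_2e^(3t)cos(t)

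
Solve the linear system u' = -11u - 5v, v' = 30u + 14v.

Coefficient matrix A = [[-11, -5], [30, 14]].
Characteristic polynomial det(A - λI) = λ^2 - 3λ - 4 = 0.
Eigenvalues λ = 4, -1.
For λ=4: (A-λI) row 1 is [-15, -5], so an eigenvector is (1, -3).
For λ=-1: (A-λI) row 1 is [-10, -5], so an eigenvector is (1, -2).
General solution: K_1e^(4t)(1,-3) + K_2e^(-t)(1,-2).

u(t) = K_1e^(4t) + K_2e^(-t), v(t) = -3K_1e^(4t) - 2K_2e^(-t)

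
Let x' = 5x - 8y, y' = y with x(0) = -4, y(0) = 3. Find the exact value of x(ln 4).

-10216

A = [[5,-8],[0,1]]; eigenvalues λ = 1, 5.
Eigenvectors: (-2,-1) for λ=1, (1,0) for λ=5.
From the initial condition, c_1 = -3, c_2 = -10.
x(ln 4) = (-3)(4^1)(-2) + (-10)(4^5)(1) = -10216.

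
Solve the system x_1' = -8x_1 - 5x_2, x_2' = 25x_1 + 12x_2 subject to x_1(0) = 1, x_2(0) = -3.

x_1(t) = e^(2t)sin(5t) + e^(2t)cos(5t), x_2(t) = -e^(2t)sin(5t) - 3e^(2t)cos(5t)

Coefficient matrix A = [[-8, -5], [25, 12]].
Characteristic polynomial det(A - λI) = λ^2 - 4λ + 29 = 0.
Eigenvalues λ = 2 ± 5i (complex conjugate pair).
For λ=2+5i: an eigenvector is (0,1) - i(-1,2) = (0 + i, 1 - 2i).
A real fundamental pair from Re and Im of e^((2+5i)t)v: X_1 = e^(2t)(cos(5t)·(0,1) + sin(5t)·(-1,2)), X_2 = e^(2t)(sin(5t)·(0,1) - cos(5t)·(-1,2)).
General solution: c_1X_1 + c_2X_2.
Applying x_1(0)=1, x_2(0)=-3 gives c_1=-1, c_2=1.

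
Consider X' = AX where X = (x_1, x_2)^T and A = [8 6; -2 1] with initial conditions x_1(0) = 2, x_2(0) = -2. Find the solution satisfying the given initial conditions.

Coefficient matrix A = [[8, 6], [-2, 1]].
Characteristic polynomial det(A - λI) = λ^2 - 9λ + 20 = 0.
Eigenvalues λ = 4, 5.
For λ=4: (A-λI) row 1 is [4, 6], so an eigenvector is (-3, 2).
For λ=5: (A-λI) row 1 is [3, 6], so an eigenvector is (2, -1).
General solution: c_1e^(4t)(-3,2) + c_2e^(5t)(2,-1).
Applying x_1(0)=2, x_2(0)=-2 gives c_1=-2, c_2=-2.

x_1(t) = -4e^(5t) + 6e^(4t), x_2(t) = 2e^(5t) - 4e^(4t)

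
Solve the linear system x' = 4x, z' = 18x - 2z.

x(t) = -c_2e^(4t), z(t) = -c_1e^(-2t) - 3c_2e^(4t)

Coefficient matrix A = [[4, 0], [18, -2]].
Characteristic polynomial det(A - λI) = λ^2 - 2λ - 8 = 0.
Eigenvalues λ = -2, 4.
For λ=-2: (A-λI) row 1 is [6, 0], so an eigenvector is (0, -1).
For λ=4: (A-λI) row 2 is [18, -6], so an eigenvector is (-1, -3).
General solution: c_1e^(-2t)(0,-1) + c_2e^(4t)(-1,-3).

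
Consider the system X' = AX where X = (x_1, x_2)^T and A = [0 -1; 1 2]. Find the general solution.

x_1(t) = -C_1e^(t) - C_2te^(t) + 3C_2e^(t), x_2(t) = C_1e^(t) + C_2te^(t) - 2C_2e^(t)

Coefficient matrix A = [[0, -1], [1, 2]].
Characteristic polynomial det(A - λI) = λ^2 - 2λ + 1 = 0.
Single eigenvalue λ = 1 with algebraic multiplicity 2.
Eigenvector v = (-1,1); generalized eigenvector w with (A-λI)w=v is (3,-2).
General solution: e^(t)[C_1·v + C_2·(t·v + w)].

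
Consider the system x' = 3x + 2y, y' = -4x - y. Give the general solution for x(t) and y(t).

Coefficient matrix A = [[3, 2], [-4, -1]].
Characteristic polynomial det(A - λI) = λ^2 - 2λ + 5 = 0.
Eigenvalues λ = 1 ± 2i (complex conjugate pair).
For λ=1+2i: an eigenvector is (-1,1) - i(0,1) = (-1, 1 - i).
A real fundamental pair from Re and Im of e^((1+2i)t)v: X_1 = e^(t)(cos(2t)·(-1,1) + sin(2t)·(0,1)), X_2 = e^(t)(sin(2t)·(-1,1) - cos(2t)·(0,1)).
General solution: K_1X_1 + K_2X_2.

x(t) = -K_1e^(t)cos(2t) - K_2e^(t)sin(2t), y(t) = K_1e^(t)sin(2t) + K_1e^(t)cos(2t) + K_2e^(t)sin(2t) - K_2e^(t)cos(2t)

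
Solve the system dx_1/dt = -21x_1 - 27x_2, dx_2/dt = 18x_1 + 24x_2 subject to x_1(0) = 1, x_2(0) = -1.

x_1(t) = e^(6t), x_2(t) = -e^(6t)

Coefficient matrix A = [[-21, -27], [18, 24]].
Characteristic polynomial det(A - λI) = λ^2 - 3λ - 18 = 0.
Eigenvalues λ = 6, -3.
For λ=6: (A-λI) row 1 is [-27, -27], so an eigenvector is (1, -1).
For λ=-3: (A-λI) row 1 is [-18, -27], so an eigenvector is (-3, 2).
General solution: c_1e^(6t)(1,-1) + c_2e^(-3t)(-3,2).
Applying x_1(0)=1, x_2(0)=-1 gives c_1=1, c_2=0.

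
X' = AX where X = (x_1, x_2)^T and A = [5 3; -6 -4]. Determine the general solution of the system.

Coefficient matrix A = [[5, 3], [-6, -4]].
Characteristic polynomial det(A - λI) = λ^2 - λ - 2 = 0.
Eigenvalues λ = 2, -1.
For λ=2: (A-λI) row 1 is [3, 3], so an eigenvector is (-1, 1).
For λ=-1: (A-λI) row 1 is [6, 3], so an eigenvector is (1, -2).
General solution: K_1e^(2t)(-1,1) + K_2e^(-t)(1,-2).

x_1(t) = -K_1e^(2t) + K_2e^(-t), x_2(t) = K_1e^(2t) - 2K_2e^(-t)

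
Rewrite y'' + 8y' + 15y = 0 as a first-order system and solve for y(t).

y(t) = C_1e^(-5t) + C_2e^(-3t)

Let x_1 = y, x_2 = y'. Then x_1' = x_2 and x_2' = -15x_1 - 8x_2.
A = [[0,1],[-15,-8]]; det(A-λI) = λ^2 + 8λ + 15.
Eigenvalues λ = -5, -3 with eigenvectors (1,-5), (1,-3).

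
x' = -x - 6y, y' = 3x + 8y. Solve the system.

Coefficient matrix A = [[-1, -6], [3, 8]].
Characteristic polynomial det(A - λI) = λ^2 - 7λ + 10 = 0.
Eigenvalues λ = 2, 5.
For λ=2: (A-λI) row 1 is [-3, -6], so an eigenvector is (2, -1).
For λ=5: (A-λI) row 1 is [-6, -6], so an eigenvector is (1, -1).
General solution: K_1e^(2t)(2,-1) + K_2e^(5t)(1,-1).

x(t) = 2K_1e^(2t) + K_2e^(5t), y(t) = -K_1e^(2t) - K_2e^(5t)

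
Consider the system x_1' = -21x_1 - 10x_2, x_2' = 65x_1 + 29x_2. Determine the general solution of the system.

x_1(t) = C_1e^(4t)sin(5t) - C_1e^(4t)cos(5t) - C_2e^(4t)sin(5t) - C_2e^(4t)cos(5t), x_2(t) = -3C_1e^(4t)sin(5t) + 2C_1e^(4t)cos(5t) + 2C_2e^(4t)sin(5t) + 3C_2e^(4t)cos(5t)

Coefficient matrix A = [[-21, -10], [65, 29]].
Characteristic polynomial det(A - λI) = λ^2 - 8λ + 41 = 0.
Eigenvalues λ = 4 ± 5i (complex conjugate pair).
For λ=4+5i: an eigenvector is (-1,2) - i(1,-3) = (-1 - i, 2 + 3i).
A real fundamental pair from Re and Im of e^((4+5i)t)v: X_1 = e^(4t)(cos(5t)·(-1,2) + sin(5t)·(1,-3)), X_2 = e^(4t)(sin(5t)·(-1,2) - cos(5t)·(1,-3)).
General solution: C_1X_1 + C_2X_2.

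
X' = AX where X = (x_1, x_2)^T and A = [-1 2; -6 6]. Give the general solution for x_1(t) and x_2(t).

Coefficient matrix A = [[-1, 2], [-6, 6]].
Characteristic polynomial det(A - λI) = λ^2 - 5λ + 6 = 0.
Eigenvalues λ = 2, 3.
For λ=2: (A-λI) row 1 is [-3, 2], so an eigenvector is (-2, -3).
For λ=3: (A-λI) row 1 is [-4, 2], so an eigenvector is (1, 2).
General solution: K_1e^(2t)(-2,-3) + K_2e^(3t)(1,2).

x_1(t) = -2K_1e^(2t) + K_2e^(3t), x_2(t) = -3K_1e^(2t) + 2K_2e^(3t)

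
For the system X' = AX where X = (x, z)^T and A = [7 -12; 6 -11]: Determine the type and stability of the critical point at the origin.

saddle

A = [[7,-12],[6,-11]]; det(A-λI) = λ^2 + 4λ - 5.
λ = -5, 1: opposite signs.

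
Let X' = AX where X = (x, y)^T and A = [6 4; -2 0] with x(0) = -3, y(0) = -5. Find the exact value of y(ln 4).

1840

A = [[6,4],[-2,0]]; eigenvalues λ = 2, 4.
Eigenvectors: (-1,1) for λ=2, (-2,1) for λ=4.
From the initial condition, c_1 = -13, c_2 = 8.
y(ln 4) = (-13)(4^2)(1) + (8)(4^4)(1) = 1840.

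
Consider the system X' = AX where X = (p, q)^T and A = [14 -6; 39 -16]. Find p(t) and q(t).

Coefficient matrix A = [[14, -6], [39, -16]].
Characteristic polynomial det(A - λI) = λ^2 + 2λ + 10 = 0.
Eigenvalues λ = -1 ± 3i (complex conjugate pair).
For λ=-1+3i: an eigenvector is (1,2) - i(1,3) = (1 - i, 2 - 3i).
A real fundamental pair from Re and Im of e^((-1+3i)t)v: X_1 = e^(-t)(cos(3t)·(1,2) + sin(3t)·(1,3)), X_2 = e^(-t)(sin(3t)·(1,2) - cos(3t)·(1,3)).
General solution: K_1X_1 + K_2X_2.

p(t) = K_1e^(-t)sin(3t) + K_1e^(-t)cos(3t) + K_2e^(-t)sin(3t) - K_2e^(-t)cos(3t), q(t) = 3K_1e^(-t)sin(3t) + 2K_1e^(-t)cos(3t) + 2K_2e^(-t)sin(3t) - 3K_2e^(-t)cos(3t)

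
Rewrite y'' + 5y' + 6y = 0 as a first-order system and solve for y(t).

Let x_1 = y, x_2 = y'. Then x_1' = x_2 and x_2' = -6x_1 - 5x_2.
A = [[0,1],[-6,-5]]; det(A-λI) = λ^2 + 5λ + 6.
Eigenvalues λ = -2, -3 with eigenvectors (1,-2), (1,-3).

y(t) = c_1e^(-2t) + c_2e^(-3t)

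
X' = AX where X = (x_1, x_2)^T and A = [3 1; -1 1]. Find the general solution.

x_1(t) = -K_1e^(2t) - K_2te^(2t), x_2(t) = K_1e^(2t) + K_2te^(2t) - K_2e^(2t)

Coefficient matrix A = [[3, 1], [-1, 1]].
Characteristic polynomial det(A - λI) = λ^2 - 4λ + 4 = 0.
Single eigenvalue λ = 2 with algebraic multiplicity 2.
Eigenvector v = (-1,1); generalized eigenvector w with (A-λI)w=v is (0,-1).
General solution: e^(2t)[K_1·v + K_2·(t·v + w)].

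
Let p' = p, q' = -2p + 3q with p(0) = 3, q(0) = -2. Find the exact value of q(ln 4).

-308

A = [[1,0],[-2,3]]; eigenvalues λ = 1, 3.
Eigenvectors: (1,1) for λ=1, (0,-1) for λ=3.
From the initial condition, c_1 = 3, c_2 = 5.
q(ln 4) = (3)(4^1)(1) + (5)(4^3)(-1) = -308.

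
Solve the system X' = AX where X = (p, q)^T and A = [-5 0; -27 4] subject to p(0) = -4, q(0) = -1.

Coefficient matrix A = [[-5, 0], [-27, 4]].
Characteristic polynomial det(A - λI) = λ^2 + λ - 20 = 0.
Eigenvalues λ = -5, 4.
For λ=-5: (A-λI) row 2 is [-27, 9], so an eigenvector is (1, 3).
For λ=4: (A-λI) row 1 is [-9, 0], so an eigenvector is (0, 1).
General solution: c_1e^(-5t)(1,3) + c_2e^(4t)(0,1).
Applying p(0)=-4, q(0)=-1 gives c_1=-4, c_2=11.

p(t) = -4e^(-5t), q(t) = 11e^(4t) - 12e^(-5t)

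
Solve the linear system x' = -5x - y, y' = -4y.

x(t) = -c_1e^(-4t) + c_2e^(-5t), y(t) = c_1e^(-4t)

Coefficient matrix A = [[-5, -1], [0, -4]].
Characteristic polynomial det(A - λI) = λ^2 + 9λ + 20 = 0.
Eigenvalues λ = -4, -5.
For λ=-4: (A-λI) row 1 is [-1, -1], so an eigenvector is (-1, 1).
For λ=-5: (A-λI) row 1 is [0, -1], so an eigenvector is (1, 0).
General solution: c_1e^(-4t)(-1,1) + c_2e^(-5t)(1,0).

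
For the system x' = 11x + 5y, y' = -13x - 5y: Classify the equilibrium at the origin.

unstable spiral

A = [[11,5],[-13,-5]]; det(A-λI) = λ^2 - 6λ + 10.
λ = 3 ± i: positive real part.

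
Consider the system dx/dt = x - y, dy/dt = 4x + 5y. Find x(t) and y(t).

x(t) = -c_1e^(3t) - c_2te^(3t) + c_2e^(3t), y(t) = 2c_1e^(3t) + 2c_2te^(3t) - c_2e^(3t)

Coefficient matrix A = [[1, -1], [4, 5]].
Characteristic polynomial det(A - λI) = λ^2 - 6λ + 9 = 0.
Single eigenvalue λ = 3 with algebraic multiplicity 2.
Eigenvector v = (-1,2); generalized eigenvector w with (A-λI)w=v is (1,-1).
General solution: e^(3t)[c_1·v + c_2·(t·v + w)].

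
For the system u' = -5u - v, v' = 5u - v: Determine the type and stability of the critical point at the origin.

A = [[-5,-1],[5,-1]]; det(A-λI) = λ^2 + 6λ + 10.
λ = -3 ± i: negative real part.

stable spiral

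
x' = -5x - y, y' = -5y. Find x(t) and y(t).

x(t) = -K_1e^(-5t) - K_2te^(-5t) - K_2e^(-5t), y(t) = K_2e^(-5t)

Coefficient matrix A = [[-5, -1], [0, -5]].
Characteristic polynomial det(A - λI) = λ^2 + 10λ + 25 = 0.
Single eigenvalue λ = -5 with algebraic multiplicity 2.
Eigenvector v = (-1,0); generalized eigenvector w with (A-λI)w=v is (-1,1).
General solution: e^(-5t)[K_1·v + K_2·(t·v + w)].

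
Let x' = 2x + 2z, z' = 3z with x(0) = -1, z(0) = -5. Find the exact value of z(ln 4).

-320

A = [[2,2],[0,3]]; eigenvalues λ = 3, 2.
Eigenvectors: (2,1) for λ=3, (-1,0) for λ=2.
From the initial condition, c_1 = -5, c_2 = -9.
z(ln 4) = (-5)(4^3)(1) + (-9)(4^2)(0) = -320.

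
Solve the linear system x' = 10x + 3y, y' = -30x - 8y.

Coefficient matrix A = [[10, 3], [-30, -8]].
Characteristic polynomial det(A - λI) = λ^2 - 2λ + 10 = 0.
Eigenvalues λ = 1 ± 3i (complex conjugate pair).
For λ=1+3i: an eigenvector is (0,-1) - i(-1,3) = (0 + i, -1 - 3i).
A real fundamental pair from Re and Im of e^((1+3i)t)v: X_1 = e^(t)(cos(3t)·(0,-1) + sin(3t)·(-1,3)), X_2 = e^(t)(sin(3t)·(0,-1) - cos(3t)·(-1,3)).
General solution: K_1X_1 + K_2X_2.

x(t) = -K_1e^(t)sin(3t) + K_2e^(t)cos(3t), y(t) = 3K_1e^(t)sin(3t) - K_1e^(t)cos(3t) - K_2e^(t)sin(3t) - 3K_2e^(t)cos(3t)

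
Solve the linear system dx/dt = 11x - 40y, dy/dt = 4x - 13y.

x(t) = c_1e^(-t)sin(4t) - 3c_1e^(-t)cos(4t) - 3c_2e^(-t)sin(4t) - c_2e^(-t)cos(4t), y(t) = -c_1e^(-t)cos(4t) - c_2e^(-t)sin(4t)

Coefficient matrix A = [[11, -40], [4, -13]].
Characteristic polynomial det(A - λI) = λ^2 + 2λ + 17 = 0.
Eigenvalues λ = -1 ± 4i (complex conjugate pair).
For λ=-1+4i: an eigenvector is (-3,-1) - i(1,0) = (-3 - i, -1).
A real fundamental pair from Re and Im of e^((-1+4i)t)v: X_1 = e^(-t)(cos(4t)·(-3,-1) + sin(4t)·(1,0)), X_2 = e^(-t)(sin(4t)·(-3,-1) - cos(4t)·(1,0)).
General solution: c_1X_1 + c_2X_2.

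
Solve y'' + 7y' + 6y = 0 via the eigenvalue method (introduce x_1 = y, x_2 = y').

y(t) = C_1e^(-6t) + C_2e^(-t)

Let x_1 = y, x_2 = y'. Then x_1' = x_2 and x_2' = -6x_1 - 7x_2.
A = [[0,1],[-6,-7]]; det(A-λI) = λ^2 + 7λ + 6.
Eigenvalues λ = -6, -1 with eigenvectors (1,-6), (1,-1).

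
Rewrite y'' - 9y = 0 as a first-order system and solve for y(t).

y(t) = C_1e^(3t) + C_2e^(-3t)

Let x_1 = y, x_2 = y'. Then x_1' = x_2 and x_2' = 9x_1.
A = [[0,1],[9,0]]; det(A-λI) = λ^2 - 9.
Eigenvalues λ = 3, -3 with eigenvectors (1,3), (1,-3).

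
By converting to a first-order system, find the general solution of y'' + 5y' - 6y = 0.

y(t) = K_1e^(t) + K_2e^(-6t)

Let x_1 = y, x_2 = y'. Then x_1' = x_2 and x_2' = 6x_1 - 5x_2.
A = [[0,1],[6,-5]]; det(A-λI) = λ^2 + 5λ - 6.
Eigenvalues λ = 1, -6 with eigenvectors (1,1), (1,-6).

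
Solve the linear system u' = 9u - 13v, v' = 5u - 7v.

Coefficient matrix A = [[9, -13], [5, -7]].
Characteristic polynomial det(A - λI) = λ^2 - 2λ + 2 = 0.
Eigenvalues λ = 1 ± i (complex conjugate pair).
For λ=1+i: an eigenvector is (-3,-2) - i(2,1) = (-3 - 2i, -2 - i).
A real fundamental pair from Re and Im of e^((1+i)t)v: X_1 = e^(t)(cos(t)·(-3,-2) + sin(t)·(2,1)), X_2 = e^(t)(sin(t)·(-3,-2) - cos(t)·(2,1)).
General solution: c_1X_1 + c_2X_2.

u(t) = 2c_1e^(t)sin(t) - 3c_1e^(t)cos(t) - 3c_2e^(t)sin(t) - 2c_2e^(t)cos(t), v(t) = c_1e^(t)sin(t) - 2c_1e^(t)cos(t) - 2c_2e^(t)sin(t) - c_2e^(t)cos(t)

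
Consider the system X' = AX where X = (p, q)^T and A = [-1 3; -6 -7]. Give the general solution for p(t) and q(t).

p(t) = -C_1e^(-4t)cos(3t) - C_2e^(-4t)sin(3t), q(t) = C_1e^(-4t)sin(3t) + C_1e^(-4t)cos(3t) + C_2e^(-4t)sin(3t) - C_2e^(-4t)cos(3t)

Coefficient matrix A = [[-1, 3], [-6, -7]].
Characteristic polynomial det(A - λI) = λ^2 + 8λ + 25 = 0.
Eigenvalues λ = -4 ± 3i (complex conjugate pair).
For λ=-4+3i: an eigenvector is (-1,1) - i(0,1) = (-1, 1 - i).
A real fundamental pair from Re and Im of e^((-4+3i)t)v: X_1 = e^(-4t)(cos(3t)·(-1,1) + sin(3t)·(0,1)), X_2 = e^(-4t)(sin(3t)·(-1,1) - cos(3t)·(0,1)).
General solution: C_1X_1 + C_2X_2.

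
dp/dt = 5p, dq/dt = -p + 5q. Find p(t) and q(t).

Coefficient matrix A = [[5, 0], [-1, 5]].
Characteristic polynomial det(A - λI) = λ^2 - 10λ + 25 = 0.
Single eigenvalue λ = 5 with algebraic multiplicity 2.
Eigenvector v = (0,-1); generalized eigenvector w with (A-λI)w=v is (1,1).
General solution: e^(5t)[K_1·v + K_2·(t·v + w)].

p(t) = K_2e^(5t), q(t) = -K_1e^(5t) - K_2te^(5t) + K_2e^(5t)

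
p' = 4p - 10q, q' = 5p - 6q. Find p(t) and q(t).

Coefficient matrix A = [[4, -10], [5, -6]].
Characteristic polynomial det(A - λI) = λ^2 + 2λ + 26 = 0.
Eigenvalues λ = -1 ± 5i (complex conjugate pair).
For λ=-1+5i: an eigenvector is (-1,-1) - i(1,0) = (-1 - i, -1).
A real fundamental pair from Re and Im of e^((-1+5i)t)v: X_1 = e^(-t)(cos(5t)·(-1,-1) + sin(5t)·(1,0)), X_2 = e^(-t)(sin(5t)·(-1,-1) - cos(5t)·(1,0)).
General solution: K_1X_1 + K_2X_2.

p(t) = K_1e^(-t)sin(5t) - K_1e^(-t)cos(5t) - K_2e^(-t)sin(5t) - K_2e^(-t)cos(5t), q(t) = -K_1e^(-t)cos(5t) - K_2e^(-t)sin(5t)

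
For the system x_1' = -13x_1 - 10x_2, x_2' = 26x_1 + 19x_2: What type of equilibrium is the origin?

unstable spiral

A = [[-13,-10],[26,19]]; det(A-λI) = λ^2 - 6λ + 13.
λ = 3 ± 2i: positive real part.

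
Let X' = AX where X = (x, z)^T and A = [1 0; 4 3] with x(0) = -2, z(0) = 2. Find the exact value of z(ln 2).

-8

A = [[1,0],[4,3]]; eigenvalues λ = 1, 3.
Eigenvectors: (1,-2) for λ=1, (0,1) for λ=3.
From the initial condition, c_1 = -2, c_2 = -2.
z(ln 2) = (-2)(2^1)(-2) + (-2)(2^3)(1) = -8.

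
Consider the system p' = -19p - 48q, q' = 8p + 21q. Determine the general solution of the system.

Coefficient matrix A = [[-19, -48], [8, 21]].
Characteristic polynomial det(A - λI) = λ^2 - 2λ - 15 = 0.
Eigenvalues λ = 5, -3.
For λ=5: (A-λI) row 1 is [-24, -48], so an eigenvector is (-2, 1).
For λ=-3: (A-λI) row 1 is [-16, -48], so an eigenvector is (3, -1).
General solution: c_1e^(5t)(-2,1) + c_2e^(-3t)(3,-1).

p(t) = -2c_1e^(5t) + 3c_2e^(-3t), q(t) = c_1e^(5t) - c_2e^(-3t)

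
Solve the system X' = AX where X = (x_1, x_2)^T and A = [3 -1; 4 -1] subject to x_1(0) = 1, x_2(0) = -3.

Coefficient matrix A = [[3, -1], [4, -1]].
Characteristic polynomial det(A - λI) = λ^2 - 2λ + 1 = 0.
Single eigenvalue λ = 1 with algebraic multiplicity 2.
Eigenvector v = (-1,-2); generalized eigenvector w with (A-λI)w=v is (0,1).
General solution: e^(t)[c_1·v + c_2·(t·v + w)].
Applying x_1(0)=1, x_2(0)=-3 gives c_1=-1, c_2=-5.

x_1(t) = 5te^(t) + e^(t), x_2(t) = 10te^(t) - 3e^(t)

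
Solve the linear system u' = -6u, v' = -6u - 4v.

Coefficient matrix A = [[-6, 0], [-6, -4]].
Characteristic polynomial det(A - λI) = λ^2 + 10λ + 24 = 0.
Eigenvalues λ = -4, -6.
For λ=-4: (A-λI) row 1 is [-2, 0], so an eigenvector is (0, 1).
For λ=-6: (A-λI) row 2 is [-6, 2], so an eigenvector is (-1, -3).
General solution: c_1e^(-4t)(0,1) + c_2e^(-6t)(-1,-3).

u(t) = -c_2e^(-6t), v(t) = c_1e^(-4t) - 3c_2e^(-6t)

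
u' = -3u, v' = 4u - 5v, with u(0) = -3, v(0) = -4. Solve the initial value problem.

u(t) = -3e^(-3t), v(t) = -6e^(-3t) + 2e^(-5t)

Coefficient matrix A = [[-3, 0], [4, -5]].
Characteristic polynomial det(A - λI) = λ^2 + 8λ + 15 = 0.
Eigenvalues λ = -3, -5.
For λ=-3: (A-λI) row 2 is [4, -2], so an eigenvector is (1, 2).
For λ=-5: (A-λI) row 1 is [2, 0], so an eigenvector is (0, 1).
General solution: K_1e^(-3t)(1,2) + K_2e^(-5t)(0,1).
Applying u(0)=-3, v(0)=-4 gives K_1=-3, K_2=2.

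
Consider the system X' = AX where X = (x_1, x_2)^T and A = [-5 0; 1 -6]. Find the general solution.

Coefficient matrix A = [[-5, 0], [1, -6]].
Characteristic polynomial det(A - λI) = λ^2 + 11λ + 30 = 0.
Eigenvalues λ = -6, -5.
For λ=-6: (A-λI) row 1 is [1, 0], so an eigenvector is (0, -1).
For λ=-5: (A-λI) row 2 is [1, -1], so an eigenvector is (1, 1).
General solution: K_1e^(-6t)(0,-1) + K_2e^(-5t)(1,1).

x_1(t) = K_2e^(-5t), x_2(t) = -K_1e^(-6t) + K_2e^(-5t)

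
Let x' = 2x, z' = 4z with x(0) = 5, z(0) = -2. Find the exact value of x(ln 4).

A = [[2,0],[0,4]]; eigenvalues λ = 4, 2.
Eigenvectors: (0,-1) for λ=4, (1,0) for λ=2.
From the initial condition, c_1 = 2, c_2 = 5.
x(ln 4) = (2)(4^4)(0) + (5)(4^2)(1) = 80.

80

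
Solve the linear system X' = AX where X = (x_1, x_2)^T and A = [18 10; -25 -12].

Coefficient matrix A = [[18, 10], [-25, -12]].
Characteristic polynomial det(A - λI) = λ^2 - 6λ + 34 = 0.
Eigenvalues λ = 3 ± 5i (complex conjugate pair).
For λ=3+5i: an eigenvector is (-1,1) - i(-1,2) = (-1 + i, 1 - 2i).
A real fundamental pair from Re and Im of e^((3+5i)t)v: X_1 = e^(3t)(cos(5t)·(-1,1) + sin(5t)·(-1,2)), X_2 = e^(3t)(sin(5t)·(-1,1) - cos(5t)·(-1,2)).
General solution: c_1X_1 + c_2X_2.

x_1(t) = -c_1e^(3t)sin(5t) - c_1e^(3t)cos(5t) - c_2e^(3t)sin(5t) + c_2e^(3t)cos(5t), x_2(t) = 2c_1e^(3t)sin(5t) + c_1e^(3t)cos(5t) + c_2e^(3t)sin(5t) - 2c_2e^(3t)cos(5t)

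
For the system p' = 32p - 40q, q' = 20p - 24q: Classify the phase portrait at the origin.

A = [[32,-40],[20,-24]]; det(A-λI) = λ^2 - 8λ + 32.
λ = 4 ± 4i: positive real part.

unstable spiral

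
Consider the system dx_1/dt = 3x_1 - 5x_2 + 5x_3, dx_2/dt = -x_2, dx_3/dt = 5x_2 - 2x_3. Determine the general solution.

Coefficient matrix A = [[3, -5, 5], [0, -1, 0], [0, 5, -2]].
det(A - λI) = 0 gives eigenvalues λ = 3, -1, -2.
For λ=3: eigenvector (1,0,0).
For λ=-1: eigenvector (-5,1,5).
For λ=-2: eigenvector (-1,0,1).
General solution: c_1e^(3t)(1,0,0) + c_2e^(-t)(-5,1,5) + c_3e^(-2t)(-1,0,1).

x_1(t) = c_1e^(3t) - 5c_2e^(-t) - c_3e^(-2t), x_2(t) = c_2e^(-t), x_3(t) = 5c_2e^(-t) + c_3e^(-2t)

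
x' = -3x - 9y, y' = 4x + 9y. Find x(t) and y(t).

Coefficient matrix A = [[-3, -9], [4, 9]].
Characteristic polynomial det(A - λI) = λ^2 - 6λ + 9 = 0.
Single eigenvalue λ = 3 with algebraic multiplicity 2.
Eigenvector v = (-3,2); generalized eigenvector w with (A-λI)w=v is (-1,1).
General solution: e^(3t)[c_1·v + c_2·(t·v + w)].

x(t) = -3c_1e^(3t) - 3c_2te^(3t) - c_2e^(3t), y(t) = 2c_1e^(3t) + 2c_2te^(3t) + c_2e^(3t)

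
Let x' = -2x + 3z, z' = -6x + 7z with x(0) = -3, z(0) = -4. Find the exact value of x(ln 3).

A = [[-2,3],[-6,7]]; eigenvalues λ = 4, 1.
Eigenvectors: (-1,-2) for λ=4, (-1,-1) for λ=1.
From the initial condition, c_1 = 1, c_2 = 2.
x(ln 3) = (1)(3^4)(-1) + (2)(3^1)(-1) = -87.

-87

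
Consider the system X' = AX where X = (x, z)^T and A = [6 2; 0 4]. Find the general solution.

Coefficient matrix A = [[6, 2], [0, 4]].
Characteristic polynomial det(A - λI) = λ^2 - 10λ + 24 = 0.
Eigenvalues λ = 6, 4.
For λ=6: (A-λI) row 1 is [0, 2], so an eigenvector is (1, 0).
For λ=4: (A-λI) row 1 is [2, 2], so an eigenvector is (1, -1).
General solution: K_1e^(6t)(1,0) + K_2e^(4t)(1,-1).

x(t) = K_1e^(6t) + K_2e^(4t), z(t) = -K_2e^(4t)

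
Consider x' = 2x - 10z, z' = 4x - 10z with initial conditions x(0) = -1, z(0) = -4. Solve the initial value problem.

Coefficient matrix A = [[2, -10], [4, -10]].
Characteristic polynomial det(A - λI) = λ^2 + 8λ + 20 = 0.
Eigenvalues λ = -4 ± 2i (complex conjugate pair).
For λ=-4+2i: an eigenvector is (-1,-1) - i(2,1) = (-1 - 2i, -1 - i).
A real fundamental pair from Re and Im of e^((-4+2i)t)v: X_1 = e^(-4t)(cos(2t)·(-1,-1) + sin(2t)·(2,1)), X_2 = e^(-4t)(sin(2t)·(-1,-1) - cos(2t)·(2,1)).
General solution: C_1X_1 + C_2X_2.
Applying x(0)=-1, z(0)=-4 gives C_1=7, C_2=-3.

x(t) = 17e^(-4t)sin(2t) - e^(-4t)cos(2t), z(t) = 10e^(-4t)sin(2t) - 4e^(-4t)cos(2t)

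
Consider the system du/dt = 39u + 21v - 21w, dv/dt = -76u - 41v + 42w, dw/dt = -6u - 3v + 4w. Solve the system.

u(t) = K_1e^(-3t) + 3K_2e^(4t), v(t) = -2K_1e^(-3t) - 6K_2e^(4t) + K_3e^(t), w(t) = -K_2e^(4t) + K_3e^(t)

Coefficient matrix A = [[39, 21, -21], [-76, -41, 42], [-6, -3, 4]].
det(A - λI) = 0 gives eigenvalues λ = -3, 4, 1.
For λ=-3: eigenvector (1,-2,0).
For λ=4: eigenvector (3,-6,-1).
For λ=1: eigenvector (0,1,1).
General solution: K_1e^(-3t)(1,-2,0) + K_2e^(4t)(3,-6,-1) + K_3e^(t)(0,1,1).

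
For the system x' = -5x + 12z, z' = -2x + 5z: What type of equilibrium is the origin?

A = [[-5,12],[-2,5]]; det(A-λI) = λ^2 - 1.
λ = -1, 1: opposite signs.

saddle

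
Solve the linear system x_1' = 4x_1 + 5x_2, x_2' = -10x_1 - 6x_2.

Coefficient matrix A = [[4, 5], [-10, -6]].
Characteristic polynomial det(A - λI) = λ^2 + 2λ + 26 = 0.
Eigenvalues λ = -1 ± 5i (complex conjugate pair).
For λ=-1+5i: an eigenvector is (-1,1) - i(0,1) = (-1, 1 - i).
A real fundamental pair from Re and Im of e^((-1+5i)t)v: X_1 = e^(-t)(cos(5t)·(-1,1) + sin(5t)·(0,1)), X_2 = e^(-t)(sin(5t)·(-1,1) - cos(5t)·(0,1)).
General solution: K_1X_1 + K_2X_2.

x_1(t) = -K_1e^(-t)cos(5t) - K_2e^(-t)sin(5t), x_2(t) = K_1e^(-t)sin(5t) + K_1e^(-t)cos(5t) + K_2e^(-t)sin(5t) - K_2e^(-t)cos(5t)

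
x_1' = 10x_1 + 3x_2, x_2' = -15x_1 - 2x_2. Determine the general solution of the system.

Coefficient matrix A = [[10, 3], [-15, -2]].
Characteristic polynomial det(A - λI) = λ^2 - 8λ + 25 = 0.
Eigenvalues λ = 4 ± 3i (complex conjugate pair).
For λ=4+3i: an eigenvector is (-1,2) - i(0,1) = (-1, 2 - i).
A real fundamental pair from Re and Im of e^((4+3i)t)v: X_1 = e^(4t)(cos(3t)·(-1,2) + sin(3t)·(0,1)), X_2 = e^(4t)(sin(3t)·(-1,2) - cos(3t)·(0,1)).
General solution: C_1X_1 + C_2X_2.

x_1(t) = -C_1e^(4t)cos(3t) - C_2e^(4t)sin(3t), x_2(t) = C_1e^(4t)sin(3t) + 2C_1e^(4t)cos(3t) + 2C_2e^(4t)sin(3t) - C_2e^(4t)cos(3t)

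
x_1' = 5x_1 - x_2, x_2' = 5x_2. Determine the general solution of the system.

Coefficient matrix A = [[5, -1], [0, 5]].
Characteristic polynomial det(A - λI) = λ^2 - 10λ + 25 = 0.
Single eigenvalue λ = 5 with algebraic multiplicity 2.
Eigenvector v = (1,0); generalized eigenvector w with (A-λI)w=v is (-2,-1).
General solution: e^(5t)[c_1·v + c_2·(t·v + w)].

x_1(t) = c_1e^(5t) + c_2te^(5t) - 2c_2e^(5t), x_2(t) = -c_2e^(5t)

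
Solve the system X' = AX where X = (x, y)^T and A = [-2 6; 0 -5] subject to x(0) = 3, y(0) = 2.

Coefficient matrix A = [[-2, 6], [0, -5]].
Characteristic polynomial det(A - λI) = λ^2 + 7λ + 10 = 0.
Eigenvalues λ = -2, -5.
For λ=-2: (A-λI) row 1 is [0, 6], so an eigenvector is (-1, 0).
For λ=-5: (A-λI) row 1 is [3, 6], so an eigenvector is (2, -1).
General solution: C_1e^(-2t)(-1,0) + C_2e^(-5t)(2,-1).
Applying x(0)=3, y(0)=2 gives C_1=-7, C_2=-2.

x(t) = 7e^(-2t) - 4e^(-5t), y(t) = 2e^(-5t)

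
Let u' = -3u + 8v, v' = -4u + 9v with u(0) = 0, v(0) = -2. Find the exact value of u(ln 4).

A = [[-3,8],[-4,9]]; eigenvalues λ = 5, 1.
Eigenvectors: (-1,-1) for λ=5, (2,1) for λ=1.
From the initial condition, c_1 = 4, c_2 = 2.
u(ln 4) = (4)(4^5)(-1) + (2)(4^1)(2) = -4080.

-4080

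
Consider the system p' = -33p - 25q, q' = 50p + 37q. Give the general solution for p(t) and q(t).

p(t) = C_1e^(2t)sin(5t) + 2C_1e^(2t)cos(5t) + 2C_2e^(2t)sin(5t) - C_2e^(2t)cos(5t), q(t) = -C_1e^(2t)sin(5t) - 3C_1e^(2t)cos(5t) - 3C_2e^(2t)sin(5t) + C_2e^(2t)cos(5t)

Coefficient matrix A = [[-33, -25], [50, 37]].
Characteristic polynomial det(A - λI) = λ^2 - 4λ + 29 = 0.
Eigenvalues λ = 2 ± 5i (complex conjugate pair).
For λ=2+5i: an eigenvector is (2,-3) - i(1,-1) = (2 - i, -3 + i).
A real fundamental pair from Re and Im of e^((2+5i)t)v: X_1 = e^(2t)(cos(5t)·(2,-3) + sin(5t)·(1,-1)), X_2 = e^(2t)(sin(5t)·(2,-3) - cos(5t)·(1,-1)).
General solution: C_1X_1 + C_2X_2.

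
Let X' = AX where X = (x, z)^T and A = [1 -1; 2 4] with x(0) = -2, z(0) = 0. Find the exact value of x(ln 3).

A = [[1,-1],[2,4]]; eigenvalues λ = 3, 2.
Eigenvectors: (1,-2) for λ=3, (-1,1) for λ=2.
From the initial condition, c_1 = 2, c_2 = 4.
x(ln 3) = (2)(3^3)(1) + (4)(3^2)(-1) = 18.

18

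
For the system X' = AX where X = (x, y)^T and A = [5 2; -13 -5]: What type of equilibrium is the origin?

A = [[5,2],[-13,-5]]; det(A-λI) = λ^2 + 1.
λ = 0 ± i: zero real part.

center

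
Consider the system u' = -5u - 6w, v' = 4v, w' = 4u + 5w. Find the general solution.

Coefficient matrix A = [[-5, 0, -6], [0, 4, 0], [4, 0, 5]].
det(A - λI) = 0 gives eigenvalues λ = 1, 4, -1.
For λ=1: eigenvector (-1,0,1).
For λ=4: eigenvector (0,1,0).
For λ=-1: eigenvector (3,0,-2).
General solution: c_1e^(t)(-1,0,1) + c_2e^(4t)(0,1,0) + c_3e^(-t)(3,0,-2).

u(t) = -c_1e^(t) + 3c_3e^(-t), v(t) = c_2e^(4t), w(t) = c_1e^(t) - 2c_3e^(-t)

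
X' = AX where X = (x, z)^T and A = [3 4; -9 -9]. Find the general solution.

Coefficient matrix A = [[3, 4], [-9, -9]].
Characteristic polynomial det(A - λI) = λ^2 + 6λ + 9 = 0.
Single eigenvalue λ = -3 with algebraic multiplicity 2.
Eigenvector v = (-2,3); generalized eigenvector w with (A-λI)w=v is (-1,1).
General solution: e^(-3t)[c_1·v + c_2·(t·v + w)].

x(t) = -2c_1e^(-3t) - 2c_2te^(-3t) - c_2e^(-3t), z(t) = 3c_1e^(-3t) + 3c_2te^(-3t) + c_2e^(-3t)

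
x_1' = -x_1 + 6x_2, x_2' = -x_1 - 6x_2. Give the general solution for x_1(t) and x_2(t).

Coefficient matrix A = [[-1, 6], [-1, -6]].
Characteristic polynomial det(A - λI) = λ^2 + 7λ + 12 = 0.
Eigenvalues λ = -3, -4.
For λ=-3: (A-λI) row 1 is [2, 6], so an eigenvector is (-3, 1).
For λ=-4: (A-λI) row 1 is [3, 6], so an eigenvector is (2, -1).
General solution: c_1e^(-3t)(-3,1) + c_2e^(-4t)(2,-1).

x_1(t) = -3c_1e^(-3t) + 2c_2e^(-4t), x_2(t) = c_1e^(-3t) - c_2e^(-4t)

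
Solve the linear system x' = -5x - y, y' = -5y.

Coefficient matrix A = [[-5, -1], [0, -5]].
Characteristic polynomial det(A - λI) = λ^2 + 10λ + 25 = 0.
Single eigenvalue λ = -5 with algebraic multiplicity 2.
Eigenvector v = (-1,0); generalized eigenvector w with (A-λI)w=v is (1,1).
General solution: e^(-5t)[c_1·v + c_2·(t·v + w)].

x(t) = -c_1e^(-5t) - c_2te^(-5t) + c_2e^(-5t), y(t) = c_2e^(-5t)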